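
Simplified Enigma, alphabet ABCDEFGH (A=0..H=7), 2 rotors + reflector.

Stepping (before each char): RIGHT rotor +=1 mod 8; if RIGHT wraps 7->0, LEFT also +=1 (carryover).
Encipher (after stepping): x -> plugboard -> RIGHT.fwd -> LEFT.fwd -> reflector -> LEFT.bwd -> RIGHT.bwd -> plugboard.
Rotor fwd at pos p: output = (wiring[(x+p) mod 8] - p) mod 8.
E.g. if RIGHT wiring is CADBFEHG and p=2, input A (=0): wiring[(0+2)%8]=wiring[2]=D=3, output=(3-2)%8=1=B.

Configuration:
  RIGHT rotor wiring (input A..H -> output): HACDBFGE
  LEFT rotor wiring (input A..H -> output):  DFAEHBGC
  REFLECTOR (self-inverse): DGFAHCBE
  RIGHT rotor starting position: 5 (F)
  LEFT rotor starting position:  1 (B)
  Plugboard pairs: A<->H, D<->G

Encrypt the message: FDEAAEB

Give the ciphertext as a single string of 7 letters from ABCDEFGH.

Char 1 ('F'): step: R->6, L=1; F->plug->F->R->F->L->F->refl->C->L'->H->R'->H->plug->A
Char 2 ('D'): step: R->7, L=1; D->plug->G->R->G->L->B->refl->G->L'->D->R'->D->plug->G
Char 3 ('E'): step: R->0, L->2 (L advanced); E->plug->E->R->B->L->C->refl->F->L'->C->R'->C->plug->C
Char 4 ('A'): step: R->1, L=2; A->plug->H->R->G->L->B->refl->G->L'->A->R'->D->plug->G
Char 5 ('A'): step: R->2, L=2; A->plug->H->R->G->L->B->refl->G->L'->A->R'->A->plug->H
Char 6 ('E'): step: R->3, L=2; E->plug->E->R->B->L->C->refl->F->L'->C->R'->C->plug->C
Char 7 ('B'): step: R->4, L=2; B->plug->B->R->B->L->C->refl->F->L'->C->R'->C->plug->C

Answer: AGCGHCC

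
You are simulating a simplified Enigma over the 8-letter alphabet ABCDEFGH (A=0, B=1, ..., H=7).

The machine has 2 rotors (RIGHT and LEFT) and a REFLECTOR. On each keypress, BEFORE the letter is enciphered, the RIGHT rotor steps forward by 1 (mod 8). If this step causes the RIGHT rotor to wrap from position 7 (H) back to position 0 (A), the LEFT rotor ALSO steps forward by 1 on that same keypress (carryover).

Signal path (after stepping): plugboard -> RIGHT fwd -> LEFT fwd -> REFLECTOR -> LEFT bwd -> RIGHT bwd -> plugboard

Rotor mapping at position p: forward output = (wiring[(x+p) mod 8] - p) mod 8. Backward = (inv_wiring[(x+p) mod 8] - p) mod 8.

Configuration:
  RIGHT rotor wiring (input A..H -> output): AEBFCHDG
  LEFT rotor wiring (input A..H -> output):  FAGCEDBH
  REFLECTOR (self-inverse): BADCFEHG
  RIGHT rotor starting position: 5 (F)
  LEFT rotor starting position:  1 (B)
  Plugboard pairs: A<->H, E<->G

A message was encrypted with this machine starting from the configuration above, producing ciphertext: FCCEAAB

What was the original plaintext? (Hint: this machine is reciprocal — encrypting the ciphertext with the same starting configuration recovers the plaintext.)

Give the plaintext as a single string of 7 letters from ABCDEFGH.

Char 1 ('F'): step: R->6, L=1; F->plug->F->R->H->L->E->refl->F->L'->B->R'->H->plug->A
Char 2 ('C'): step: R->7, L=1; C->plug->C->R->F->L->A->refl->B->L'->C->R'->D->plug->D
Char 3 ('C'): step: R->0, L->2 (L advanced); C->plug->C->R->B->L->A->refl->B->L'->D->R'->G->plug->E
Char 4 ('E'): step: R->1, L=2; E->plug->G->R->F->L->F->refl->E->L'->A->R'->B->plug->B
Char 5 ('A'): step: R->2, L=2; A->plug->H->R->C->L->C->refl->D->L'->G->R'->G->plug->E
Char 6 ('A'): step: R->3, L=2; A->plug->H->R->G->L->D->refl->C->L'->C->R'->A->plug->H
Char 7 ('B'): step: R->4, L=2; B->plug->B->R->D->L->B->refl->A->L'->B->R'->H->plug->A

Answer: ADEBEHA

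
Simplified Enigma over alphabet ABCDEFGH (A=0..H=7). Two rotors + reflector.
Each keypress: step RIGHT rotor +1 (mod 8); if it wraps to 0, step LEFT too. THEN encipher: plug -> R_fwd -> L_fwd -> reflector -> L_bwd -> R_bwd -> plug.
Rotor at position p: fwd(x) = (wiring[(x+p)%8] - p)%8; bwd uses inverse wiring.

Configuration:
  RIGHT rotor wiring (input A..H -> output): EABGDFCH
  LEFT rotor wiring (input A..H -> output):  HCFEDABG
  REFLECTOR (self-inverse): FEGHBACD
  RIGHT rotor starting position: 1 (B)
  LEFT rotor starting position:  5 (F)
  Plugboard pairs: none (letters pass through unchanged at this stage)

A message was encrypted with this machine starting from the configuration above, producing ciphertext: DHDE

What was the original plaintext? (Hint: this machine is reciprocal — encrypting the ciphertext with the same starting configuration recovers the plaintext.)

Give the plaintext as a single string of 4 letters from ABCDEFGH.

Answer: ABAD

Derivation:
Char 1 ('D'): step: R->2, L=5; D->plug->D->R->D->L->C->refl->G->L'->H->R'->A->plug->A
Char 2 ('H'): step: R->3, L=5; H->plug->H->R->G->L->H->refl->D->L'->A->R'->B->plug->B
Char 3 ('D'): step: R->4, L=5; D->plug->D->R->D->L->C->refl->G->L'->H->R'->A->plug->A
Char 4 ('E'): step: R->5, L=5; E->plug->E->R->D->L->C->refl->G->L'->H->R'->D->plug->D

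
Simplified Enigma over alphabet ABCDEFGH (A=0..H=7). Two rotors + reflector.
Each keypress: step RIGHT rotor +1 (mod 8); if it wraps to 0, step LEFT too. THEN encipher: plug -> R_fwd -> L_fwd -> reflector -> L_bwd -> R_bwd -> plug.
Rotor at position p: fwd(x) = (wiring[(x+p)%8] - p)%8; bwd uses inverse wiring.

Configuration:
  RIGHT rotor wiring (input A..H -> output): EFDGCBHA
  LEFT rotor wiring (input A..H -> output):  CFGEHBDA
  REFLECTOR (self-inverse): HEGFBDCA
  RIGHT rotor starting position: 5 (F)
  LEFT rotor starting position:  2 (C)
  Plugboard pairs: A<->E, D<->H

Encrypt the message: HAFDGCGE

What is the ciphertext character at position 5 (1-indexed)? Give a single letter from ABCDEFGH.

Char 1 ('H'): step: R->6, L=2; H->plug->D->R->H->L->D->refl->F->L'->C->R'->B->plug->B
Char 2 ('A'): step: R->7, L=2; A->plug->E->R->H->L->D->refl->F->L'->C->R'->G->plug->G
Char 3 ('F'): step: R->0, L->3 (L advanced); F->plug->F->R->B->L->E->refl->B->L'->A->R'->H->plug->D
Char 4 ('D'): step: R->1, L=3; D->plug->H->R->D->L->A->refl->H->L'->F->R'->C->plug->C
Char 5 ('G'): step: R->2, L=3; G->plug->G->R->C->L->G->refl->C->L'->G->R'->F->plug->F

F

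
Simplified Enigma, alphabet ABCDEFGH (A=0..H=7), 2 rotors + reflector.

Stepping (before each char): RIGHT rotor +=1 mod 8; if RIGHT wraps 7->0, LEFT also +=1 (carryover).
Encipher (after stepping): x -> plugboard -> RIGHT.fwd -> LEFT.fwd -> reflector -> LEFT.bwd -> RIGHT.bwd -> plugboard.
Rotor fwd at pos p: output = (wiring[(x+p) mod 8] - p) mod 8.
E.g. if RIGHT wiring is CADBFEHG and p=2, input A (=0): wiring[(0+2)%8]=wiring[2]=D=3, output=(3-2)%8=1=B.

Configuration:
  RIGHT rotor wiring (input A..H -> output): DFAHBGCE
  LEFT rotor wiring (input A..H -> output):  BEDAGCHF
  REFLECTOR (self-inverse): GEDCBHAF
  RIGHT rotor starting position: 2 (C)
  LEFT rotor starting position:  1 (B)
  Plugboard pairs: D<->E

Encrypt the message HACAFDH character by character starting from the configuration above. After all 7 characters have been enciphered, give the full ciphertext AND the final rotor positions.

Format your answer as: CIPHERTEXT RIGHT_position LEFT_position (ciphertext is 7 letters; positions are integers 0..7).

Answer: EDBBHAE 1 2

Derivation:
Char 1 ('H'): step: R->3, L=1; H->plug->H->R->F->L->G->refl->A->L'->H->R'->D->plug->E
Char 2 ('A'): step: R->4, L=1; A->plug->A->R->F->L->G->refl->A->L'->H->R'->E->plug->D
Char 3 ('C'): step: R->5, L=1; C->plug->C->R->H->L->A->refl->G->L'->F->R'->B->plug->B
Char 4 ('A'): step: R->6, L=1; A->plug->A->R->E->L->B->refl->E->L'->G->R'->B->plug->B
Char 5 ('F'): step: R->7, L=1; F->plug->F->R->C->L->H->refl->F->L'->D->R'->H->plug->H
Char 6 ('D'): step: R->0, L->2 (L advanced); D->plug->E->R->B->L->G->refl->A->L'->D->R'->A->plug->A
Char 7 ('H'): step: R->1, L=2; H->plug->H->R->C->L->E->refl->B->L'->A->R'->D->plug->E
Final: ciphertext=EDBBHAE, RIGHT=1, LEFT=2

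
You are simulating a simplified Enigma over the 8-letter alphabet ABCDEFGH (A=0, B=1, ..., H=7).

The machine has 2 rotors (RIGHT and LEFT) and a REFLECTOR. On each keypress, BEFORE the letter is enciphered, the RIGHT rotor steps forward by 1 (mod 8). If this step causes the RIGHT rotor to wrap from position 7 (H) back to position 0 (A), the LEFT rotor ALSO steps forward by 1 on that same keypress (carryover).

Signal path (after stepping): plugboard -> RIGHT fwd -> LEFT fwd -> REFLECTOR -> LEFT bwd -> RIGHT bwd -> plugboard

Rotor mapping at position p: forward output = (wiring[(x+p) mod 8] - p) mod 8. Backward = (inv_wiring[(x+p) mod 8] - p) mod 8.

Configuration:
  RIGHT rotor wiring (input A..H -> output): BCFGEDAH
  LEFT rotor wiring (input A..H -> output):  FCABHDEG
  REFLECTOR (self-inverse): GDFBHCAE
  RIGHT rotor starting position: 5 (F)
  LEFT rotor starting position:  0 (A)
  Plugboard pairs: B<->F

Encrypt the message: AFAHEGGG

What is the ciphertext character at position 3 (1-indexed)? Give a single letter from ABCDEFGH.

Char 1 ('A'): step: R->6, L=0; A->plug->A->R->C->L->A->refl->G->L'->H->R'->E->plug->E
Char 2 ('F'): step: R->7, L=0; F->plug->B->R->C->L->A->refl->G->L'->H->R'->E->plug->E
Char 3 ('A'): step: R->0, L->1 (L advanced); A->plug->A->R->B->L->H->refl->E->L'->H->R'->H->plug->H

H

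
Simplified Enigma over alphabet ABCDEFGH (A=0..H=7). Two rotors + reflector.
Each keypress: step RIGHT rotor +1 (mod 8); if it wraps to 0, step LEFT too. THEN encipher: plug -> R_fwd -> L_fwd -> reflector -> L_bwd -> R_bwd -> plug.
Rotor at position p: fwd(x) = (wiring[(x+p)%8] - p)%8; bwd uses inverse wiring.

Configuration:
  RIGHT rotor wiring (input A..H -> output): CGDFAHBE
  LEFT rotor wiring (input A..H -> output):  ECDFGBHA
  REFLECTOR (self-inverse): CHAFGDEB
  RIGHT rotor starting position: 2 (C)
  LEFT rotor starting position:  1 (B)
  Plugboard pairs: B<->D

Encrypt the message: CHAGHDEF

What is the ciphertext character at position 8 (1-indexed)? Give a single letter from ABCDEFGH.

Char 1 ('C'): step: R->3, L=1; C->plug->C->R->E->L->A->refl->C->L'->B->R'->E->plug->E
Char 2 ('H'): step: R->4, L=1; H->plug->H->R->B->L->C->refl->A->L'->E->R'->A->plug->A
Char 3 ('A'): step: R->5, L=1; A->plug->A->R->C->L->E->refl->G->L'->F->R'->D->plug->B
Char 4 ('G'): step: R->6, L=1; G->plug->G->R->C->L->E->refl->G->L'->F->R'->E->plug->E
Char 5 ('H'): step: R->7, L=1; H->plug->H->R->C->L->E->refl->G->L'->F->R'->A->plug->A
Char 6 ('D'): step: R->0, L->2 (L advanced); D->plug->B->R->G->L->C->refl->A->L'->H->R'->F->plug->F
Char 7 ('E'): step: R->1, L=2; E->plug->E->R->G->L->C->refl->A->L'->H->R'->D->plug->B
Char 8 ('F'): step: R->2, L=2; F->plug->F->R->C->L->E->refl->G->L'->F->R'->D->plug->B

B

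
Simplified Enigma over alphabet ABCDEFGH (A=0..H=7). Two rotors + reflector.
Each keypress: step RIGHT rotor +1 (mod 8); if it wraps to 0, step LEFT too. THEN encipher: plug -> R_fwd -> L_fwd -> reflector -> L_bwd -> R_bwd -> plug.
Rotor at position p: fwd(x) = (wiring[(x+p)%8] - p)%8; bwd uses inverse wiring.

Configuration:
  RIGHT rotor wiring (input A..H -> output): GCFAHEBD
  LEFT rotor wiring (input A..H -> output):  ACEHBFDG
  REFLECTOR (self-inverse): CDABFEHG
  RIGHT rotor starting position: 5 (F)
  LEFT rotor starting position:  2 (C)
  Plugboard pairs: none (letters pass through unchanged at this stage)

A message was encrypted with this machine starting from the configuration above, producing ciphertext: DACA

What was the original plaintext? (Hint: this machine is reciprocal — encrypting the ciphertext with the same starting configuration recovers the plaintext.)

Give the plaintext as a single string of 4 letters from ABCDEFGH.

Char 1 ('D'): step: R->6, L=2; D->plug->D->R->E->L->B->refl->D->L'->D->R'->A->plug->A
Char 2 ('A'): step: R->7, L=2; A->plug->A->R->E->L->B->refl->D->L'->D->R'->C->plug->C
Char 3 ('C'): step: R->0, L->3 (L advanced); C->plug->C->R->F->L->F->refl->E->L'->A->R'->D->plug->D
Char 4 ('A'): step: R->1, L=3; A->plug->A->R->B->L->G->refl->H->L'->G->R'->D->plug->D

Answer: ACDD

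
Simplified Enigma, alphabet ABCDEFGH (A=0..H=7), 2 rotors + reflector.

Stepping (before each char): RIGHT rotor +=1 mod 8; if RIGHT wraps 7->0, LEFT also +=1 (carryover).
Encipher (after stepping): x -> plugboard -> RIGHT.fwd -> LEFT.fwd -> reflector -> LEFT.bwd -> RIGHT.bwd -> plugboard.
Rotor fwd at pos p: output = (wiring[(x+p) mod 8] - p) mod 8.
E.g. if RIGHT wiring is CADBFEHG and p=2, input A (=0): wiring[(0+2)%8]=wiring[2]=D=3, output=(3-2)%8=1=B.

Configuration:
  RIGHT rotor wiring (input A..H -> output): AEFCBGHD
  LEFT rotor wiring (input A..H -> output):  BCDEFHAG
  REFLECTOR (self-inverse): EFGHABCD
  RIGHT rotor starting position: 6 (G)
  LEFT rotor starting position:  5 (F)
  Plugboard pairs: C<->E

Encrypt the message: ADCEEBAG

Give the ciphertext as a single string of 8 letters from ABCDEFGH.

Answer: FFDDGHDA

Derivation:
Char 1 ('A'): step: R->7, L=5; A->plug->A->R->E->L->F->refl->B->L'->C->R'->F->plug->F
Char 2 ('D'): step: R->0, L->6 (L advanced); D->plug->D->R->C->L->D->refl->H->L'->G->R'->F->plug->F
Char 3 ('C'): step: R->1, L=6; C->plug->E->R->F->L->G->refl->C->L'->A->R'->D->plug->D
Char 4 ('E'): step: R->2, L=6; E->plug->C->R->H->L->B->refl->F->L'->E->R'->D->plug->D
Char 5 ('E'): step: R->3, L=6; E->plug->C->R->D->L->E->refl->A->L'->B->R'->G->plug->G
Char 6 ('B'): step: R->4, L=6; B->plug->B->R->C->L->D->refl->H->L'->G->R'->H->plug->H
Char 7 ('A'): step: R->5, L=6; A->plug->A->R->B->L->A->refl->E->L'->D->R'->D->plug->D
Char 8 ('G'): step: R->6, L=6; G->plug->G->R->D->L->E->refl->A->L'->B->R'->A->plug->A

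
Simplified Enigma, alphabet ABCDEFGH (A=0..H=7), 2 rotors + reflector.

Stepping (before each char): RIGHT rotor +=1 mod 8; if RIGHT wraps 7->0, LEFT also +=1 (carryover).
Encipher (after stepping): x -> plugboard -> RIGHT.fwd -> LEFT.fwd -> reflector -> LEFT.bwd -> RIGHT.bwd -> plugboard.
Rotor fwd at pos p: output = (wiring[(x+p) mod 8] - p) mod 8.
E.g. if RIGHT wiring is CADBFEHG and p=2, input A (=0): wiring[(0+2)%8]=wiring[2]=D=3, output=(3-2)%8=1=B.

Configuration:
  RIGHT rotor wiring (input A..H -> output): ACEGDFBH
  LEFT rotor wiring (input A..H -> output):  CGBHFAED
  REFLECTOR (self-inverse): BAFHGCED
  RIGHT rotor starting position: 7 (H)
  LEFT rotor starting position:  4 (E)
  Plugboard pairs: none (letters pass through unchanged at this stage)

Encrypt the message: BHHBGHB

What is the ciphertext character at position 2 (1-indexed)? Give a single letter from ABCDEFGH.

Char 1 ('B'): step: R->0, L->5 (L advanced); B->plug->B->R->C->L->G->refl->E->L'->F->R'->F->plug->F
Char 2 ('H'): step: R->1, L=5; H->plug->H->R->H->L->A->refl->B->L'->E->R'->E->plug->E

E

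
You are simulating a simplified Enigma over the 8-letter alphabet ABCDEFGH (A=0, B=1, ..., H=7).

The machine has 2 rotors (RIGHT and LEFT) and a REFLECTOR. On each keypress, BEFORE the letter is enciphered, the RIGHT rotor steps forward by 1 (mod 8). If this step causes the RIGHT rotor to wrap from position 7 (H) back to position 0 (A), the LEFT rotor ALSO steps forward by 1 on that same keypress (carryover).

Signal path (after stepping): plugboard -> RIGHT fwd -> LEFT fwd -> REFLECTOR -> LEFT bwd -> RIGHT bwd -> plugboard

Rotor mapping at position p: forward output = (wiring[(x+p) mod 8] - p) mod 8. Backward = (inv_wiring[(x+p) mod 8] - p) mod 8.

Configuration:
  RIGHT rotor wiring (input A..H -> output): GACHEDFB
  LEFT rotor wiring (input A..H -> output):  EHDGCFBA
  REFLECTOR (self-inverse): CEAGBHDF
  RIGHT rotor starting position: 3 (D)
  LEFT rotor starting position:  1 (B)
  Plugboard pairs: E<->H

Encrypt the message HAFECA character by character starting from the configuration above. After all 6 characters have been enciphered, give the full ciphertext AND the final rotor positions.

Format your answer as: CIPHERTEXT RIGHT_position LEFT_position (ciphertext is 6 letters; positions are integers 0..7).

Answer: GGEAAF 1 2

Derivation:
Char 1 ('H'): step: R->4, L=1; H->plug->E->R->C->L->F->refl->H->L'->G->R'->G->plug->G
Char 2 ('A'): step: R->5, L=1; A->plug->A->R->G->L->H->refl->F->L'->C->R'->G->plug->G
Char 3 ('F'): step: R->6, L=1; F->plug->F->R->B->L->C->refl->A->L'->F->R'->H->plug->E
Char 4 ('E'): step: R->7, L=1; E->plug->H->R->G->L->H->refl->F->L'->C->R'->A->plug->A
Char 5 ('C'): step: R->0, L->2 (L advanced); C->plug->C->R->C->L->A->refl->C->L'->G->R'->A->plug->A
Char 6 ('A'): step: R->1, L=2; A->plug->A->R->H->L->F->refl->H->L'->E->R'->F->plug->F
Final: ciphertext=GGEAAF, RIGHT=1, LEFT=2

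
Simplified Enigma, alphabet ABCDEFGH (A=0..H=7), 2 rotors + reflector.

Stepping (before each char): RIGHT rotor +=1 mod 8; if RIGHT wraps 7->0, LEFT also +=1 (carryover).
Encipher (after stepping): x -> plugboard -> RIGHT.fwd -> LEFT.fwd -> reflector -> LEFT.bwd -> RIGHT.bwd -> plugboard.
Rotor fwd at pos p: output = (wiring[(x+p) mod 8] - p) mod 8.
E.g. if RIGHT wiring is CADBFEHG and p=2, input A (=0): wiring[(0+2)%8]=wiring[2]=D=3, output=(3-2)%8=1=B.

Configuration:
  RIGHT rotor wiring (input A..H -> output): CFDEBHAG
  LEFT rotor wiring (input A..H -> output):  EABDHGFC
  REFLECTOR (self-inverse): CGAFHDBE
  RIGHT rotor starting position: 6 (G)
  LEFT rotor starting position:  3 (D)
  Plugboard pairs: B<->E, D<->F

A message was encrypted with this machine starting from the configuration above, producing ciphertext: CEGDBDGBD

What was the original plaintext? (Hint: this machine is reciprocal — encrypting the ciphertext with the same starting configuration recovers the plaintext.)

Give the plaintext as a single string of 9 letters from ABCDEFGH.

Answer: DDDAGCFFE

Derivation:
Char 1 ('C'): step: R->7, L=3; C->plug->C->R->G->L->F->refl->D->L'->C->R'->F->plug->D
Char 2 ('E'): step: R->0, L->4 (L advanced); E->plug->B->R->F->L->E->refl->H->L'->H->R'->F->plug->D
Char 3 ('G'): step: R->1, L=4; G->plug->G->R->F->L->E->refl->H->L'->H->R'->F->plug->D
Char 4 ('D'): step: R->2, L=4; D->plug->F->R->E->L->A->refl->C->L'->B->R'->A->plug->A
Char 5 ('B'): step: R->3, L=4; B->plug->E->R->D->L->G->refl->B->L'->C->R'->G->plug->G
Char 6 ('D'): step: R->4, L=4; D->plug->F->R->B->L->C->refl->A->L'->E->R'->C->plug->C
Char 7 ('G'): step: R->5, L=4; G->plug->G->R->H->L->H->refl->E->L'->F->R'->D->plug->F
Char 8 ('B'): step: R->6, L=4; B->plug->E->R->F->L->E->refl->H->L'->H->R'->D->plug->F
Char 9 ('D'): step: R->7, L=4; D->plug->F->R->C->L->B->refl->G->L'->D->R'->B->plug->E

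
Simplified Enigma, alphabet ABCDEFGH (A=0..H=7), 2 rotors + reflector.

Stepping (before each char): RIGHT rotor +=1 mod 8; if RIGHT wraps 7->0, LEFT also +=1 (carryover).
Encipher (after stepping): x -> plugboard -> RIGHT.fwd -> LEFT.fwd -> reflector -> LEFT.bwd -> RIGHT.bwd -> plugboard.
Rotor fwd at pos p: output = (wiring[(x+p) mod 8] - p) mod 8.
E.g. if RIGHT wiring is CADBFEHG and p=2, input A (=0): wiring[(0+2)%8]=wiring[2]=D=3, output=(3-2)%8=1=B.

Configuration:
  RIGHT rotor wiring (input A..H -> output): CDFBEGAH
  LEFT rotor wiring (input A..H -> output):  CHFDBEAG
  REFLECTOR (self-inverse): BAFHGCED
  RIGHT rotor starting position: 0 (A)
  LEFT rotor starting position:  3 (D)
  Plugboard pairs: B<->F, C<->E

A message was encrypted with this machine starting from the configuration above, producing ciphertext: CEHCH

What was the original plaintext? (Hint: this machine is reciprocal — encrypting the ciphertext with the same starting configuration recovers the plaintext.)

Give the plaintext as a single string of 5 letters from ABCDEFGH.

Answer: FGGGF

Derivation:
Char 1 ('C'): step: R->1, L=3; C->plug->E->R->F->L->H->refl->D->L'->E->R'->B->plug->F
Char 2 ('E'): step: R->2, L=3; E->plug->C->R->C->L->B->refl->A->L'->A->R'->G->plug->G
Char 3 ('H'): step: R->3, L=3; H->plug->H->R->C->L->B->refl->A->L'->A->R'->G->plug->G
Char 4 ('C'): step: R->4, L=3; C->plug->E->R->G->L->E->refl->G->L'->B->R'->G->plug->G
Char 5 ('H'): step: R->5, L=3; H->plug->H->R->H->L->C->refl->F->L'->D->R'->B->plug->F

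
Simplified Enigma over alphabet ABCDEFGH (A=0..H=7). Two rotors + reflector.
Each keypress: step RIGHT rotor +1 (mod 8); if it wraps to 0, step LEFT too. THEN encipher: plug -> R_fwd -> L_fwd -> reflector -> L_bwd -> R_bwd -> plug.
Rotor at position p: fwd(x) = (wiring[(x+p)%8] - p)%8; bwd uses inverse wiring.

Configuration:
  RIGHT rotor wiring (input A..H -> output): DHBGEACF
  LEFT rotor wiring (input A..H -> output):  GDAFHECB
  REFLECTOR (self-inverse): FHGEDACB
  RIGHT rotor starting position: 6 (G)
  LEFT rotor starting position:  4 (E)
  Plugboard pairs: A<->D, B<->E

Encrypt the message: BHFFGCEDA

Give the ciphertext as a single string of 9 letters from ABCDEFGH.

Answer: FGDBAABEF

Derivation:
Char 1 ('B'): step: R->7, L=4; B->plug->E->R->H->L->B->refl->H->L'->F->R'->F->plug->F
Char 2 ('H'): step: R->0, L->5 (L advanced); H->plug->H->R->F->L->D->refl->E->L'->C->R'->G->plug->G
Char 3 ('F'): step: R->1, L=5; F->plug->F->R->B->L->F->refl->A->L'->G->R'->A->plug->D
Char 4 ('F'): step: R->2, L=5; F->plug->F->R->D->L->B->refl->H->L'->A->R'->E->plug->B
Char 5 ('G'): step: R->3, L=5; G->plug->G->R->E->L->G->refl->C->L'->H->R'->D->plug->A
Char 6 ('C'): step: R->4, L=5; C->plug->C->R->G->L->A->refl->F->L'->B->R'->D->plug->A
Char 7 ('E'): step: R->5, L=5; E->plug->B->R->F->L->D->refl->E->L'->C->R'->E->plug->B
Char 8 ('D'): step: R->6, L=5; D->plug->A->R->E->L->G->refl->C->L'->H->R'->B->plug->E
Char 9 ('A'): step: R->7, L=5; A->plug->D->R->C->L->E->refl->D->L'->F->R'->F->plug->F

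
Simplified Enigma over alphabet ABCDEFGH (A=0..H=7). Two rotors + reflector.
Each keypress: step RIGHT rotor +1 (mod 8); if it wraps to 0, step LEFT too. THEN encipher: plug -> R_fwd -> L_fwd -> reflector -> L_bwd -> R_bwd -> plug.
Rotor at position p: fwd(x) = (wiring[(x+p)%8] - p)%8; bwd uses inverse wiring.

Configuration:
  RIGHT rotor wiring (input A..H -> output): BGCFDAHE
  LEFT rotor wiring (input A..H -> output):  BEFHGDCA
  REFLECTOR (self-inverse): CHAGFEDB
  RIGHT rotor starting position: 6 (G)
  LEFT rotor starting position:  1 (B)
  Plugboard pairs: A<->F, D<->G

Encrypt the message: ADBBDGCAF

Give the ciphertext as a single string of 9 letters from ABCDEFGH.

Answer: CHGGAEGEH

Derivation:
Char 1 ('A'): step: R->7, L=1; A->plug->F->R->E->L->C->refl->A->L'->H->R'->C->plug->C
Char 2 ('D'): step: R->0, L->2 (L advanced); D->plug->G->R->H->L->C->refl->A->L'->E->R'->H->plug->H
Char 3 ('B'): step: R->1, L=2; B->plug->B->R->B->L->F->refl->E->L'->C->R'->D->plug->G
Char 4 ('B'): step: R->2, L=2; B->plug->B->R->D->L->B->refl->H->L'->G->R'->D->plug->G
Char 5 ('D'): step: R->3, L=2; D->plug->G->R->D->L->B->refl->H->L'->G->R'->F->plug->A
Char 6 ('G'): step: R->4, L=2; G->plug->D->R->A->L->D->refl->G->L'->F->R'->E->plug->E
Char 7 ('C'): step: R->5, L=2; C->plug->C->R->H->L->C->refl->A->L'->E->R'->D->plug->G
Char 8 ('A'): step: R->6, L=2; A->plug->F->R->H->L->C->refl->A->L'->E->R'->E->plug->E
Char 9 ('F'): step: R->7, L=2; F->plug->A->R->F->L->G->refl->D->L'->A->R'->H->plug->H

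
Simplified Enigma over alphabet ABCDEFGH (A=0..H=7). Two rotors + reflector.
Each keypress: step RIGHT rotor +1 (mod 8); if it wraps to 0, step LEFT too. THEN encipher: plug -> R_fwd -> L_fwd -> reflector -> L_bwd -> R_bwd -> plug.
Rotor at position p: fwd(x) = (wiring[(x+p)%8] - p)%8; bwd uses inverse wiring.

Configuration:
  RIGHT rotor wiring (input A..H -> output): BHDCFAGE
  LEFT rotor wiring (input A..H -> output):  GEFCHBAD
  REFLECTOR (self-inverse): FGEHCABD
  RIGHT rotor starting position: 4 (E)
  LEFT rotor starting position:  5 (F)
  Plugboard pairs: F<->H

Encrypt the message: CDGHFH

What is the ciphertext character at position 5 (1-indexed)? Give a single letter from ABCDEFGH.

Char 1 ('C'): step: R->5, L=5; C->plug->C->R->H->L->C->refl->E->L'->A->R'->H->plug->F
Char 2 ('D'): step: R->6, L=5; D->plug->D->R->B->L->D->refl->H->L'->E->R'->F->plug->H
Char 3 ('G'): step: R->7, L=5; G->plug->G->R->B->L->D->refl->H->L'->E->R'->D->plug->D
Char 4 ('H'): step: R->0, L->6 (L advanced); H->plug->F->R->A->L->C->refl->E->L'->F->R'->E->plug->E
Char 5 ('F'): step: R->1, L=6; F->plug->H->R->A->L->C->refl->E->L'->F->R'->F->plug->H

H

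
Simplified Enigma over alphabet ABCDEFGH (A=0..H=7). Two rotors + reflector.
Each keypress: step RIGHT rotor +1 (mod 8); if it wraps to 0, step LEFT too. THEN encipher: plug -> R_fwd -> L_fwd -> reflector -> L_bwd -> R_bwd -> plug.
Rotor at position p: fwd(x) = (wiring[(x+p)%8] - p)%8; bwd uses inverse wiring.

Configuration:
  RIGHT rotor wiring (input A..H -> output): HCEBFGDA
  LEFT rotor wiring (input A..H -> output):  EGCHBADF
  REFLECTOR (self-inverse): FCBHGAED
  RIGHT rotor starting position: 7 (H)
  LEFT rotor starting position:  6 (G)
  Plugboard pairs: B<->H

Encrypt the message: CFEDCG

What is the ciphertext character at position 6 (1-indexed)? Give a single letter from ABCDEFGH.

Char 1 ('C'): step: R->0, L->7 (L advanced); C->plug->C->R->E->L->A->refl->F->L'->B->R'->D->plug->D
Char 2 ('F'): step: R->1, L=7; F->plug->F->R->C->L->H->refl->D->L'->D->R'->B->plug->H
Char 3 ('E'): step: R->2, L=7; E->plug->E->R->B->L->F->refl->A->L'->E->R'->D->plug->D
Char 4 ('D'): step: R->3, L=7; D->plug->D->R->A->L->G->refl->E->L'->H->R'->G->plug->G
Char 5 ('C'): step: R->4, L=7; C->plug->C->R->H->L->E->refl->G->L'->A->R'->G->plug->G
Char 6 ('G'): step: R->5, L=7; G->plug->G->R->E->L->A->refl->F->L'->B->R'->A->plug->A

A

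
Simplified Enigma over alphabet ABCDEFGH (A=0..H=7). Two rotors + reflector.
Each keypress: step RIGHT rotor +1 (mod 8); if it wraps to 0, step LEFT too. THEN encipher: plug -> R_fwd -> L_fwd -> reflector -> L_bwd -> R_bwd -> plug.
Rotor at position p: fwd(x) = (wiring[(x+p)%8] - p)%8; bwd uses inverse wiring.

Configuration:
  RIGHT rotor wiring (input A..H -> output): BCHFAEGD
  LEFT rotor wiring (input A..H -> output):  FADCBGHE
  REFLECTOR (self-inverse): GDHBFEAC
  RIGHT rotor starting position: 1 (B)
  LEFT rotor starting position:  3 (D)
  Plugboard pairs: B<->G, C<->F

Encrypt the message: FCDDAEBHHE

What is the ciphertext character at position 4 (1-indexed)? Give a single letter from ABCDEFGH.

Char 1 ('F'): step: R->2, L=3; F->plug->C->R->G->L->F->refl->E->L'->D->R'->B->plug->G
Char 2 ('C'): step: R->3, L=3; C->plug->F->R->G->L->F->refl->E->L'->D->R'->D->plug->D
Char 3 ('D'): step: R->4, L=3; D->plug->D->R->H->L->A->refl->G->L'->B->R'->H->plug->H
Char 4 ('D'): step: R->5, L=3; D->plug->D->R->E->L->B->refl->D->L'->C->R'->F->plug->C

C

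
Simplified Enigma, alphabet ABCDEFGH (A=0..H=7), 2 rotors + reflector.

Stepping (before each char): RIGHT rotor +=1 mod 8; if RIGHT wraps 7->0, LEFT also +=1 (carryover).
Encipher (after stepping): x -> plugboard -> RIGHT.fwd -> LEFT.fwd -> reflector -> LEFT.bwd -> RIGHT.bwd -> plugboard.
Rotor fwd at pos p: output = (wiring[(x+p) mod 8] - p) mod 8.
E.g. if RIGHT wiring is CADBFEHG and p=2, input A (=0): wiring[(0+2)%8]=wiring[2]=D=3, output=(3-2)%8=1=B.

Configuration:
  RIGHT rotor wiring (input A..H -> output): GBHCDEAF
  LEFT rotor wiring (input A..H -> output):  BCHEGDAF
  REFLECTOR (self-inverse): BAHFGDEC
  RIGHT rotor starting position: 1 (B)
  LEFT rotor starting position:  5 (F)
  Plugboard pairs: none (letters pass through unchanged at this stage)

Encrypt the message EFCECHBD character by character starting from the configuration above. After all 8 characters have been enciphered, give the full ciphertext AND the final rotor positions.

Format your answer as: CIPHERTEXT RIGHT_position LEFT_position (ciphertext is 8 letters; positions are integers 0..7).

Answer: ABDDDFGF 1 6

Derivation:
Char 1 ('E'): step: R->2, L=5; E->plug->E->R->G->L->H->refl->C->L'->F->R'->A->plug->A
Char 2 ('F'): step: R->3, L=5; F->plug->F->R->D->L->E->refl->G->L'->A->R'->B->plug->B
Char 3 ('C'): step: R->4, L=5; C->plug->C->R->E->L->F->refl->D->L'->B->R'->D->plug->D
Char 4 ('E'): step: R->5, L=5; E->plug->E->R->E->L->F->refl->D->L'->B->R'->D->plug->D
Char 5 ('C'): step: R->6, L=5; C->plug->C->R->A->L->G->refl->E->L'->D->R'->D->plug->D
Char 6 ('H'): step: R->7, L=5; H->plug->H->R->B->L->D->refl->F->L'->E->R'->F->plug->F
Char 7 ('B'): step: R->0, L->6 (L advanced); B->plug->B->R->B->L->H->refl->C->L'->A->R'->G->plug->G
Char 8 ('D'): step: R->1, L=6; D->plug->D->R->C->L->D->refl->F->L'->H->R'->F->plug->F
Final: ciphertext=ABDDDFGF, RIGHT=1, LEFT=6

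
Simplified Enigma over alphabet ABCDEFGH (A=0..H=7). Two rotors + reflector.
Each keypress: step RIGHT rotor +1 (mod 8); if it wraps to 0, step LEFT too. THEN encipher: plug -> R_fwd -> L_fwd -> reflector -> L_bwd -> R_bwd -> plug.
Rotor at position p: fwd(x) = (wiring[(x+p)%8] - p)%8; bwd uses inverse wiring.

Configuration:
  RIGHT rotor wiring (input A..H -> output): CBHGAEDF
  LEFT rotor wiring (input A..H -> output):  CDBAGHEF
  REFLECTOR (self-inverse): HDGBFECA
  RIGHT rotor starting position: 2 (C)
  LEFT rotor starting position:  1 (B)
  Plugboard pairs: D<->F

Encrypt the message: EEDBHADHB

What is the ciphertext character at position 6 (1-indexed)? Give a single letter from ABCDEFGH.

Char 1 ('E'): step: R->3, L=1; E->plug->E->R->C->L->H->refl->A->L'->B->R'->C->plug->C
Char 2 ('E'): step: R->4, L=1; E->plug->E->R->G->L->E->refl->F->L'->D->R'->G->plug->G
Char 3 ('D'): step: R->5, L=1; D->plug->F->R->C->L->H->refl->A->L'->B->R'->G->plug->G
Char 4 ('B'): step: R->6, L=1; B->plug->B->R->H->L->B->refl->D->L'->F->R'->A->plug->A
Char 5 ('H'): step: R->7, L=1; H->plug->H->R->E->L->G->refl->C->L'->A->R'->D->plug->F
Char 6 ('A'): step: R->0, L->2 (L advanced); A->plug->A->R->C->L->E->refl->F->L'->D->R'->G->plug->G

G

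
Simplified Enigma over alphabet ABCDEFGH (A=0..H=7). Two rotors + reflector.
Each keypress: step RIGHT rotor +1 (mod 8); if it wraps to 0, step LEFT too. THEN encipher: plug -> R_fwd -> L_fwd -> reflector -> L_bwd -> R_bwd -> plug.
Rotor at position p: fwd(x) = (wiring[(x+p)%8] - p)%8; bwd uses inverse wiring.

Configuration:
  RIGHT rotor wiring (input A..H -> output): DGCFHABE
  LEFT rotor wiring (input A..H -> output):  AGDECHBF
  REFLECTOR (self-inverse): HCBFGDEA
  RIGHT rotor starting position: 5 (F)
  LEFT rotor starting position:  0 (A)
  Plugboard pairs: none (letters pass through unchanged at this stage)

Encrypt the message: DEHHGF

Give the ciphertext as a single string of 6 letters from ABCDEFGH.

Answer: CBBFBA

Derivation:
Char 1 ('D'): step: R->6, L=0; D->plug->D->R->A->L->A->refl->H->L'->F->R'->C->plug->C
Char 2 ('E'): step: R->7, L=0; E->plug->E->R->G->L->B->refl->C->L'->E->R'->B->plug->B
Char 3 ('H'): step: R->0, L->1 (L advanced); H->plug->H->R->E->L->G->refl->E->L'->G->R'->B->plug->B
Char 4 ('H'): step: R->1, L=1; H->plug->H->R->C->L->D->refl->F->L'->A->R'->F->plug->F
Char 5 ('G'): step: R->2, L=1; G->plug->G->R->B->L->C->refl->B->L'->D->R'->B->plug->B
Char 6 ('F'): step: R->3, L=1; F->plug->F->R->A->L->F->refl->D->L'->C->R'->A->plug->A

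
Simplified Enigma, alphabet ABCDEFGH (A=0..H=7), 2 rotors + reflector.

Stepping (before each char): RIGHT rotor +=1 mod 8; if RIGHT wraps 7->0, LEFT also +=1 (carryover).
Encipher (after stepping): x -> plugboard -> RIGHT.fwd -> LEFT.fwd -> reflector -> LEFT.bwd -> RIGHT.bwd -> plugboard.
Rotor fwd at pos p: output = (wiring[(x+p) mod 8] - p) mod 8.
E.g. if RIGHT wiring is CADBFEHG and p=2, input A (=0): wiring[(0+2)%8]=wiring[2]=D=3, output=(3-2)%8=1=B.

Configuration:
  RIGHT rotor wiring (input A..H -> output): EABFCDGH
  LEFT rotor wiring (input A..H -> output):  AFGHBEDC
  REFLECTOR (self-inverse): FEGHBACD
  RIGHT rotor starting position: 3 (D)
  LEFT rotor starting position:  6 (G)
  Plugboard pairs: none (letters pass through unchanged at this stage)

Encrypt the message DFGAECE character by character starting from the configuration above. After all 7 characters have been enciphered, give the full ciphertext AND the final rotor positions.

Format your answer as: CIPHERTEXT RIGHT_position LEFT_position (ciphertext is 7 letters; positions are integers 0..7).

Answer: AGAGDGH 2 7

Derivation:
Char 1 ('D'): step: R->4, L=6; D->plug->D->R->D->L->H->refl->D->L'->G->R'->A->plug->A
Char 2 ('F'): step: R->5, L=6; F->plug->F->R->E->L->A->refl->F->L'->A->R'->G->plug->G
Char 3 ('G'): step: R->6, L=6; G->plug->G->R->E->L->A->refl->F->L'->A->R'->A->plug->A
Char 4 ('A'): step: R->7, L=6; A->plug->A->R->A->L->F->refl->A->L'->E->R'->G->plug->G
Char 5 ('E'): step: R->0, L->7 (L advanced); E->plug->E->R->C->L->G->refl->C->L'->F->R'->D->plug->D
Char 6 ('C'): step: R->1, L=7; C->plug->C->R->E->L->A->refl->F->L'->G->R'->G->plug->G
Char 7 ('E'): step: R->2, L=7; E->plug->E->R->E->L->A->refl->F->L'->G->R'->H->plug->H
Final: ciphertext=AGAGDGH, RIGHT=2, LEFT=7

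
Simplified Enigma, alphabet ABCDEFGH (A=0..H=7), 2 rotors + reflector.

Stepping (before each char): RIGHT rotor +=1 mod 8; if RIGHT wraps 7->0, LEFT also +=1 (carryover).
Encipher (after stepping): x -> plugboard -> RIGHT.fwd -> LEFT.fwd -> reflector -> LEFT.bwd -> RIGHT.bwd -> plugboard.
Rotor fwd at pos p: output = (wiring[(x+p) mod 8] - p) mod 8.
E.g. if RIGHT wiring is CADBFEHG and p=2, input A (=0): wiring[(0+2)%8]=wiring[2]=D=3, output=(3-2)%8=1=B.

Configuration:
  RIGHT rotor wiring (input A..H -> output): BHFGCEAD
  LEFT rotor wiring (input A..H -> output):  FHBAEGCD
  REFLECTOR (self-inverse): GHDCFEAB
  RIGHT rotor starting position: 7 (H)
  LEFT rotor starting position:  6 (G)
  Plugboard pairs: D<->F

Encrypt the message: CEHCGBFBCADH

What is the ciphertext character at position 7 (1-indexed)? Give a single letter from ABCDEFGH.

Char 1 ('C'): step: R->0, L->7 (L advanced); C->plug->C->R->F->L->F->refl->E->L'->A->R'->G->plug->G
Char 2 ('E'): step: R->1, L=7; E->plug->E->R->D->L->C->refl->D->L'->H->R'->F->plug->D
Char 3 ('H'): step: R->2, L=7; H->plug->H->R->F->L->F->refl->E->L'->A->R'->C->plug->C
Char 4 ('C'): step: R->3, L=7; C->plug->C->R->B->L->G->refl->A->L'->C->R'->H->plug->H
Char 5 ('G'): step: R->4, L=7; G->plug->G->R->B->L->G->refl->A->L'->C->R'->H->plug->H
Char 6 ('B'): step: R->5, L=7; B->plug->B->R->D->L->C->refl->D->L'->H->R'->A->plug->A
Char 7 ('F'): step: R->6, L=7; F->plug->D->R->B->L->G->refl->A->L'->C->R'->A->plug->A

A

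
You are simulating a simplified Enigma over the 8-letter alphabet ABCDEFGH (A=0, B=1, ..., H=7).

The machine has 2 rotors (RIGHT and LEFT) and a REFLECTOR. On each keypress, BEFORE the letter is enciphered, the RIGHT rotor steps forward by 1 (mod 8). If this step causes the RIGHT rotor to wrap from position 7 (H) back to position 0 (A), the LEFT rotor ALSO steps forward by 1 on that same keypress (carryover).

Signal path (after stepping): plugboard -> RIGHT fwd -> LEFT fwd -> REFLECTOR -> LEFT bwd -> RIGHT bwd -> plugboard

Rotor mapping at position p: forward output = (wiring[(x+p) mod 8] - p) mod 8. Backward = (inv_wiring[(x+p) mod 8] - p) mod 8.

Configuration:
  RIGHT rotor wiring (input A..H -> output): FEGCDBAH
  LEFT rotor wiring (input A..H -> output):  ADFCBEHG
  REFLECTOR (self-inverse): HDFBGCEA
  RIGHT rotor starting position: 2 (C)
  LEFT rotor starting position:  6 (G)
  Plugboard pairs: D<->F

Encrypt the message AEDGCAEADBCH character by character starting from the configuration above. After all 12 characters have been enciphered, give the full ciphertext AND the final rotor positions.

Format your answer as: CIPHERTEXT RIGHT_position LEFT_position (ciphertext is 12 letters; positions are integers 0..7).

Answer: FCACFCDCHHBA 6 7

Derivation:
Char 1 ('A'): step: R->3, L=6; A->plug->A->R->H->L->G->refl->E->L'->F->R'->D->plug->F
Char 2 ('E'): step: R->4, L=6; E->plug->E->R->B->L->A->refl->H->L'->E->R'->C->plug->C
Char 3 ('D'): step: R->5, L=6; D->plug->F->R->B->L->A->refl->H->L'->E->R'->A->plug->A
Char 4 ('G'): step: R->6, L=6; G->plug->G->R->F->L->E->refl->G->L'->H->R'->C->plug->C
Char 5 ('C'): step: R->7, L=6; C->plug->C->R->F->L->E->refl->G->L'->H->R'->D->plug->F
Char 6 ('A'): step: R->0, L->7 (L advanced); A->plug->A->R->F->L->C->refl->F->L'->G->R'->C->plug->C
Char 7 ('E'): step: R->1, L=7; E->plug->E->R->A->L->H->refl->A->L'->H->R'->F->plug->D
Char 8 ('A'): step: R->2, L=7; A->plug->A->R->E->L->D->refl->B->L'->B->R'->C->plug->C
Char 9 ('D'): step: R->3, L=7; D->plug->F->R->C->L->E->refl->G->L'->D->R'->H->plug->H
Char 10 ('B'): step: R->4, L=7; B->plug->B->R->F->L->C->refl->F->L'->G->R'->H->plug->H
Char 11 ('C'): step: R->5, L=7; C->plug->C->R->C->L->E->refl->G->L'->D->R'->B->plug->B
Char 12 ('H'): step: R->6, L=7; H->plug->H->R->D->L->G->refl->E->L'->C->R'->A->plug->A
Final: ciphertext=FCACFCDCHHBA, RIGHT=6, LEFT=7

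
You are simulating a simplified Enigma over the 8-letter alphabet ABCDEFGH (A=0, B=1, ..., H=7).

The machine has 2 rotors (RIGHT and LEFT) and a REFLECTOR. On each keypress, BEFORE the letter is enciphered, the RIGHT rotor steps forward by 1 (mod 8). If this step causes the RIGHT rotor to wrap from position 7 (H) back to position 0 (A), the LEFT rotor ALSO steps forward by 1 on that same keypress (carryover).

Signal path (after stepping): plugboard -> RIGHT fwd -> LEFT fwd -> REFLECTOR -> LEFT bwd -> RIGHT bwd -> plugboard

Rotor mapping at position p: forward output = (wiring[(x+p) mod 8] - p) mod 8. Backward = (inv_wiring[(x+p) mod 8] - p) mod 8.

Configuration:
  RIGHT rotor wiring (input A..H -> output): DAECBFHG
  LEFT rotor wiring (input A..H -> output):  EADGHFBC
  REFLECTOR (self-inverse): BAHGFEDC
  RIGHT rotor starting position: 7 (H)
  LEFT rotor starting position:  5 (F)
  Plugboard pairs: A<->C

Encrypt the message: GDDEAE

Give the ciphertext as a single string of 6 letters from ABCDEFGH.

Answer: CHACEF

Derivation:
Char 1 ('G'): step: R->0, L->6 (L advanced); G->plug->G->R->H->L->H->refl->C->L'->D->R'->A->plug->C
Char 2 ('D'): step: R->1, L=6; D->plug->D->R->A->L->D->refl->G->L'->C->R'->H->plug->H
Char 3 ('D'): step: R->2, L=6; D->plug->D->R->D->L->C->refl->H->L'->H->R'->C->plug->A
Char 4 ('E'): step: R->3, L=6; E->plug->E->R->D->L->C->refl->H->L'->H->R'->A->plug->C
Char 5 ('A'): step: R->4, L=6; A->plug->C->R->D->L->C->refl->H->L'->H->R'->E->plug->E
Char 6 ('E'): step: R->5, L=6; E->plug->E->R->D->L->C->refl->H->L'->H->R'->F->plug->F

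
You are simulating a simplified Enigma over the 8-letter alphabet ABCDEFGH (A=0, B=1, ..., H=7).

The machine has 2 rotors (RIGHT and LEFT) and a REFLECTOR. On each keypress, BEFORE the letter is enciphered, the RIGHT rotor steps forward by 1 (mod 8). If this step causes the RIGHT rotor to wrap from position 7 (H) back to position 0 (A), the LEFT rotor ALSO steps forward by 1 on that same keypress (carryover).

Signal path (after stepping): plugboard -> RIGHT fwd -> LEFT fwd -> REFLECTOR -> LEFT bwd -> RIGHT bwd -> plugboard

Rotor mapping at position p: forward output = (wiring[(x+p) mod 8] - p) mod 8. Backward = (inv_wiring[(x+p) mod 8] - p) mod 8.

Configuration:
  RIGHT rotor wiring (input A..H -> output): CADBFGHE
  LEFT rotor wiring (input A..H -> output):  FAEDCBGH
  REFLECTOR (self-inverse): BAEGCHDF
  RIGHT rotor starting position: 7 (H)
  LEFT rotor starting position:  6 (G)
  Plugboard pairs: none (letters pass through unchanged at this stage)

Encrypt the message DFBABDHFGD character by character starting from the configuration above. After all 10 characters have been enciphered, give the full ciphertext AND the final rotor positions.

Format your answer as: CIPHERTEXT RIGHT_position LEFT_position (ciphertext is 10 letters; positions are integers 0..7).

Answer: EDCDDADDBB 1 0

Derivation:
Char 1 ('D'): step: R->0, L->7 (L advanced); D->plug->D->R->B->L->G->refl->D->L'->F->R'->E->plug->E
Char 2 ('F'): step: R->1, L=7; F->plug->F->R->G->L->C->refl->E->L'->E->R'->D->plug->D
Char 3 ('B'): step: R->2, L=7; B->plug->B->R->H->L->H->refl->F->L'->D->R'->C->plug->C
Char 4 ('A'): step: R->3, L=7; A->plug->A->R->G->L->C->refl->E->L'->E->R'->D->plug->D
Char 5 ('B'): step: R->4, L=7; B->plug->B->R->C->L->B->refl->A->L'->A->R'->D->plug->D
Char 6 ('D'): step: R->5, L=7; D->plug->D->R->F->L->D->refl->G->L'->B->R'->A->plug->A
Char 7 ('H'): step: R->6, L=7; H->plug->H->R->A->L->A->refl->B->L'->C->R'->D->plug->D
Char 8 ('F'): step: R->7, L=7; F->plug->F->R->G->L->C->refl->E->L'->E->R'->D->plug->D
Char 9 ('G'): step: R->0, L->0 (L advanced); G->plug->G->R->H->L->H->refl->F->L'->A->R'->B->plug->B
Char 10 ('D'): step: R->1, L=0; D->plug->D->R->E->L->C->refl->E->L'->C->R'->B->plug->B
Final: ciphertext=EDCDDADDBB, RIGHT=1, LEFT=0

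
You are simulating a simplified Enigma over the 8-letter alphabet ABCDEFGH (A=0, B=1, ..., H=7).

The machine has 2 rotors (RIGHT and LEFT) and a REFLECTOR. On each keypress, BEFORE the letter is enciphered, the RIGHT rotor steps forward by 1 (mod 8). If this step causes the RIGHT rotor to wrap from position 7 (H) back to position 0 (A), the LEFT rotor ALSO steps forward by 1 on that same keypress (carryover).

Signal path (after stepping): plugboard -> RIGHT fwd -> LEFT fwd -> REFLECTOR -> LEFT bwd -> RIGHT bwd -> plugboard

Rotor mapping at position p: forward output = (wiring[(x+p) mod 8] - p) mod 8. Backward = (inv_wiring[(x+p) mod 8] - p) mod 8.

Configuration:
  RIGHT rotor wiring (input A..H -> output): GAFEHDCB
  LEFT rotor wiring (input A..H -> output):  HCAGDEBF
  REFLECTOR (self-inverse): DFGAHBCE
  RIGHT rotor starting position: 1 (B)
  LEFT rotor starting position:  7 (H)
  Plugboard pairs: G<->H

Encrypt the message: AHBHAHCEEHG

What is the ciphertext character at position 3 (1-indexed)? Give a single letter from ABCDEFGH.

Char 1 ('A'): step: R->2, L=7; A->plug->A->R->D->L->B->refl->F->L'->G->R'->H->plug->G
Char 2 ('H'): step: R->3, L=7; H->plug->G->R->F->L->E->refl->H->L'->E->R'->B->plug->B
Char 3 ('B'): step: R->4, L=7; B->plug->B->R->H->L->C->refl->G->L'->A->R'->H->plug->G

G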